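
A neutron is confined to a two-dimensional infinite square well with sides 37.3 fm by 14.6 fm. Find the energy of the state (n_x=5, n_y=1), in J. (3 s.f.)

E = 7.42×10^-13 J

For a 2D rectangular well E = (h²/8m_n)·Σ n_i²/L_i² = (6.626×10^-34)²/(8·1.675×10^-27) · [5²/(37.3 fm)² + 1²/(14.6 fm)²].
Evaluating gives E = 7.42×10^-13 J.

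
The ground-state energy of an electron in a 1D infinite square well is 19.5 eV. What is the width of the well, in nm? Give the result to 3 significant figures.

From E_n = n²h²/(8m_eL²), L = n·h/√(8m_eE_n).
E_1 = 19.5 eV = 3.124×10^-18 J, so L = 1·6.626×10^-34/√(8·9.109×10^-31·3.124×10^-18) = 1.39×10^-10 m = 0.139 nm.

L = 0.139 nm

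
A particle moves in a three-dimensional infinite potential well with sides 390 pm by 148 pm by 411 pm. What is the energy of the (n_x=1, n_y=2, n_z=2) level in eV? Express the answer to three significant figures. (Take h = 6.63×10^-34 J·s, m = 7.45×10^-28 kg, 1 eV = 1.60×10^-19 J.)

For a 3D rectangular well E = (h²/8m)·Σ n_i²/L_i² = (6.63×10^-34)²/(8·7.45×10^-28) · [1²/(390 pm)² + 2²/(148 pm)² + 2²/(411 pm)²].
Evaluating gives E = 1.570×10^-20 J = 0.0981 eV.

E = 0.0981 eV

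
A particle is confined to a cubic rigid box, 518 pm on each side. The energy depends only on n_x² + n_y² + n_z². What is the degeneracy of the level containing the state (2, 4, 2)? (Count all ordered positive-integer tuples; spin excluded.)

degeneracy = 3

The level has n_x² + n_y² + n_z² = 24. The ordered positive-integer solutions are (2, 2, 4), (2, 4, 2), (4, 2, 2).
That gives 3 states.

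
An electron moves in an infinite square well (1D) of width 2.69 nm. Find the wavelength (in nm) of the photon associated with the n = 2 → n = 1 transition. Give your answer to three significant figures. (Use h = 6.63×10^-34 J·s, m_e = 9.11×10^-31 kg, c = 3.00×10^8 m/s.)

λ = 7.95×10^3 nm

E_1 = h²/(8m_eL²) = 8.335×10^-21 J, so ΔE = (2² − 1²)E_1 = 2.501×10^-20 J.
λ = hc/ΔE = (6.63×10^-34·3.00×10^8)/2.501×10^-20 = 7.95×10^-6 m = 7.95×10^3 nm.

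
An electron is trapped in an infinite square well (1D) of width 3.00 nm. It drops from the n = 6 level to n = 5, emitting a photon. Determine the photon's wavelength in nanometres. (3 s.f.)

E_1 = h²/(8m_eL²) = 6.694×10^-21 J, so ΔE = (6² − 5²)E_1 = 7.363×10^-20 J.
λ = hc/ΔE = (6.626×10^-34·2.998×10^8)/7.363×10^-20 = 2.70×10^-6 m = 2.70×10^3 nm.

λ = 2.70×10^3 nm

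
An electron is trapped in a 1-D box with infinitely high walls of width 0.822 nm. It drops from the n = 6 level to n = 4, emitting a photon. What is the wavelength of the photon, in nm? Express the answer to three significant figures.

λ = 111 nm

E_1 = h²/(8m_eL²) = 8.917×10^-20 J, so ΔE = (6² − 4²)E_1 = 1.783×10^-18 J.
λ = hc/ΔE = (6.626×10^-34·2.998×10^8)/1.783×10^-18 = 1.11×10^-7 m = 111 nm.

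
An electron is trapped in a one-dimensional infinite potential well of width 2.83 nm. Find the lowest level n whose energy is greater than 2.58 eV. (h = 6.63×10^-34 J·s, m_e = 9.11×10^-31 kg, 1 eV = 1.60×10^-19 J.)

n = 8

E_1 = h²/(8m_eL²) = 7.531×10^-21 J = 0.04707 eV.
Need n² > 2.58/0.04707 = 54.81, i.e. n > 7.403.
The smallest integer satisfying this is n = 8.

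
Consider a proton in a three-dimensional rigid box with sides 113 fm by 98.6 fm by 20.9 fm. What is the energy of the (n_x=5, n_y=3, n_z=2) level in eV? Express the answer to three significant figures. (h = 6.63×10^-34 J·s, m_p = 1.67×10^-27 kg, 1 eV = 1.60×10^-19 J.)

E = 2.48×10^6 eV

For a 3D rectangular well E = (h²/8m_p)·Σ n_i²/L_i² = (6.63×10^-34)²/(8·1.67×10^-27) · [5²/(113 fm)² + 3²/(98.6 fm)² + 2²/(20.9 fm)²].
Evaluating gives E = 3.962×10^-13 J = 2.48×10^6 eV.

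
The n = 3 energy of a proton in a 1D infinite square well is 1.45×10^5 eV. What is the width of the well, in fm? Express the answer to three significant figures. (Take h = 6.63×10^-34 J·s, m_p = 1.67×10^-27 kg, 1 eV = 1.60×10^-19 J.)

L = 113 fm

From E_n = n²h²/(8m_pL²), L = n·h/√(8m_pE_n).
E_3 = 1.45×10^5 eV = 2.320×10^-14 J, so L = 3·6.63×10^-34/√(8·1.67×10^-27·2.320×10^-14) = 1.13×10^-13 m = 113 fm.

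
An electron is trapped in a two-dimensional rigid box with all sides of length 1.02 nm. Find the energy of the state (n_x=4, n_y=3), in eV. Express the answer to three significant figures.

For a 2D rectangular well E = (h²/8m_e)·Σ n_i²/L_i² = (6.626×10^-34)²/(8·9.109×10^-31) · [4²/(1.02 nm)² + 3²/(1.02 nm)²].
Evaluating gives E = 1.448×10^-18 J = 9.04 eV.

E = 9.04 eV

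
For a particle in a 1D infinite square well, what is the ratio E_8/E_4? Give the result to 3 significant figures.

4.00

E_n ∝ n², so E_8/E_4 = 8²/4² = 64/16 = 4.00.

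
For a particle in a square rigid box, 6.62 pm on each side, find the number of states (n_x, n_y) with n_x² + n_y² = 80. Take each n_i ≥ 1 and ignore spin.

The level has n_x² + n_y² = 80. The ordered positive-integer solutions are (4, 8), (8, 4).
That gives 2 states.

degeneracy = 2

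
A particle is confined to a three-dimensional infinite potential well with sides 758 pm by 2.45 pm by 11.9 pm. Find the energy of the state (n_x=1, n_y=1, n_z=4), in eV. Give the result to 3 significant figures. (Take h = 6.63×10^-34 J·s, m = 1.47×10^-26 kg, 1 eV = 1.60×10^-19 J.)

E = 6.53 eV

For a 3D rectangular well E = (h²/8m)·Σ n_i²/L_i² = (6.63×10^-34)²/(8·1.47×10^-26) · [1²/(758 pm)² + 1²/(2.45 pm)² + 4²/(11.9 pm)²].
Evaluating gives E = 1.045×10^-18 J = 6.53 eV.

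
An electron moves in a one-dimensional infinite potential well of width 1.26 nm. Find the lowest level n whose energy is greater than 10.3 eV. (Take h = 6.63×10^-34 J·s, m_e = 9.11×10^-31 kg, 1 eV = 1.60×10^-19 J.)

n = 7

E_1 = h²/(8m_eL²) = 3.799×10^-20 J = 0.2374 eV.
Need n² > 10.3/0.2374 = 43.39, i.e. n > 6.587.
The smallest integer satisfying this is n = 7.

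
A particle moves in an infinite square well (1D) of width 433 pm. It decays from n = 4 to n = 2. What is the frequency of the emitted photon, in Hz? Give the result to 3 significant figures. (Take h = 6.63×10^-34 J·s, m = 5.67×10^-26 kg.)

E_1 = h²/(8mL²) = 5.169×10^-24 J and ΔE = (4² − 2²)E_1 = 6.203×10^-23 J.
f = ΔE/h = 6.203×10^-23/6.63×10^-34 = 9.36×10^10 Hz.

f = 9.36×10^10 Hz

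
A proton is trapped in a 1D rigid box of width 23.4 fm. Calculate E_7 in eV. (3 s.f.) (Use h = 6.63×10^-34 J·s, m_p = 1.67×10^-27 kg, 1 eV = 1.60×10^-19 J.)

For an infinite well E_n = n²h²/(8m_pL²), so E_1 = h²/(8m_pL²) = (6.63×10^-34)²/(8·1.67×10^-27·(2.34×10^-14 m)²) = 6.009×10^-14 J.
Then E_7 = 7²·E_1 = 49·6.009×10^-14 J = 2.944×10^-12 J.
Converting, E_7 = 2.944×10^-12 J / (1.60×10^-19 J/eV) = 1.84×10^7 eV.

E_7 = 1.84×10^7 eV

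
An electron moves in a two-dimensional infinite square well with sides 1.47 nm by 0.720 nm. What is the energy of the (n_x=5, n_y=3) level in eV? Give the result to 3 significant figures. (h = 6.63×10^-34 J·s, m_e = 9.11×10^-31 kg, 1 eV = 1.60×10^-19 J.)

E = 10.9 eV

For a 2D rectangular well E = (h²/8m_e)·Σ n_i²/L_i² = (6.63×10^-34)²/(8·9.11×10^-31) · [5²/(1.47 nm)² + 3²/(0.720 nm)²].
Evaluating gives E = 1.745×10^-18 J = 10.9 eV.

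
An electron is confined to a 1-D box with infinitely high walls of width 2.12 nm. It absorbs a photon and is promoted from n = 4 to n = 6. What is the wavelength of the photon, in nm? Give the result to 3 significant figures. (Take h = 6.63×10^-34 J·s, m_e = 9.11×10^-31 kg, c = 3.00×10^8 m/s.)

λ = 741 nm

E_1 = h²/(8m_eL²) = 1.342×10^-20 J, so ΔE = (6² − 4²)E_1 = 2.684×10^-19 J.
λ = hc/ΔE = (6.63×10^-34·3.00×10^8)/2.684×10^-19 = 7.41×10^-7 m = 741 nm.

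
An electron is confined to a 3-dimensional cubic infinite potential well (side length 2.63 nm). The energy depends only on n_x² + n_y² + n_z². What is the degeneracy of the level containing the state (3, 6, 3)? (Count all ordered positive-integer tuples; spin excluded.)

degeneracy = 12

The level has n_x² + n_y² + n_z² = 54. The ordered positive-integer solutions are (1, 2, 7), (1, 7, 2), (2, 1, 7), (2, 5, 5), (2, 7, 1), (3, 3, 6), (3, 6, 3), (5, 2, 5), (5, 5, 2), (6, 3, 3), (7, 1, 2), (7, 2, 1).
That gives 12 states.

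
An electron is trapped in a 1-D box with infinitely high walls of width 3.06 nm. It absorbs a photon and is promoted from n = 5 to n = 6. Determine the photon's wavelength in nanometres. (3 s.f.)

λ = 2.81×10^3 nm

E_1 = h²/(8m_eL²) = 6.434×10^-21 J, so ΔE = (6² − 5²)E_1 = 7.077×10^-20 J.
λ = hc/ΔE = (6.626×10^-34·2.998×10^8)/7.077×10^-20 = 2.81×10^-6 m = 2.81×10^3 nm.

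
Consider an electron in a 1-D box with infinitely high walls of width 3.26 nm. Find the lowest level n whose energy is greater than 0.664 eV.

E_1 = h²/(8m_eL²) = 5.669×10^-21 J = 0.03539 eV.
Need n² > 0.664/0.03539 = 18.76, i.e. n > 4.331.
The smallest integer satisfying this is n = 5.

n = 5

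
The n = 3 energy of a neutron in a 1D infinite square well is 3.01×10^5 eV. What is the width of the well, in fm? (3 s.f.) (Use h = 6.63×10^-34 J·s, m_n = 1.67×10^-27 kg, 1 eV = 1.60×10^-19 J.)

L = 78.4 fm

From E_n = n²h²/(8m_nL²), L = n·h/√(8m_nE_n).
E_3 = 3.01×10^5 eV = 4.816×10^-14 J, so L = 3·6.63×10^-34/√(8·1.67×10^-27·4.816×10^-14) = 7.84×10^-14 m = 78.4 fm.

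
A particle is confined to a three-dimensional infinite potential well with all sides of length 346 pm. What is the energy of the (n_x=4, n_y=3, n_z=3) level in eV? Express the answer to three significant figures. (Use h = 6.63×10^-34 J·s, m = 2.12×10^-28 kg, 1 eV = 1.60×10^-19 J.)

E = 0.460 eV

For a 3D rectangular well E = (h²/8m)·Σ n_i²/L_i² = (6.63×10^-34)²/(8·2.12×10^-28) · [4²/(346 pm)² + 3²/(346 pm)² + 3²/(346 pm)²].
Evaluating gives E = 7.361×10^-20 J = 0.460 eV.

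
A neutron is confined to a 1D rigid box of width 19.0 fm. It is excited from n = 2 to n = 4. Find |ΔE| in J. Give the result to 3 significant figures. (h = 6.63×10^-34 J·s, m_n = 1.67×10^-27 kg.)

|ΔE| = 1.09×10^-12 J

E_1 = h²/(8m_nL²) = 9.114×10^-14 J.
|ΔE| = |2² − 4²|·E_1 = 12·9.114×10^-14 J = 1.09×10^-12 J.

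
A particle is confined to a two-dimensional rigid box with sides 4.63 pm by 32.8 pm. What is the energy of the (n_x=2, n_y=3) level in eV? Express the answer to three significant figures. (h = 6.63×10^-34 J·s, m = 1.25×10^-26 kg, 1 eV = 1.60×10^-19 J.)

For a 2D rectangular well E = (h²/8m)·Σ n_i²/L_i² = (6.63×10^-34)²/(8·1.25×10^-26) · [2²/(4.63 pm)² + 3²/(32.8 pm)²].
Evaluating gives E = 8.570×10^-19 J = 5.36 eV.

E = 5.36 eV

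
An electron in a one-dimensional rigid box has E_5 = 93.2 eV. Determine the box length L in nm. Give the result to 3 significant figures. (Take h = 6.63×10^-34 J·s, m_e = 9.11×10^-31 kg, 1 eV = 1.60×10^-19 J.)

L = 0.318 nm

From E_n = n²h²/(8m_eL²), L = n·h/√(8m_eE_n).
E_5 = 93.2 eV = 1.491×10^-17 J, so L = 5·6.63×10^-34/√(8·9.11×10^-31·1.491×10^-17) = 3.18×10^-10 m = 0.318 nm.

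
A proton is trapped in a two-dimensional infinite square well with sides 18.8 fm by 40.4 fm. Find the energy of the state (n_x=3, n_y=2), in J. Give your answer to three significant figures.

For a 2D rectangular well E = (h²/8m_p)·Σ n_i²/L_i² = (6.626×10^-34)²/(8·1.673×10^-27) · [3²/(18.8 fm)² + 2²/(40.4 fm)²].
Evaluating gives E = 9.16×10^-13 J.

E = 9.16×10^-13 J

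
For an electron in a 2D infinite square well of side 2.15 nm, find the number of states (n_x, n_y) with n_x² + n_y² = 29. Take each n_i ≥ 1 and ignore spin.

The level has n_x² + n_y² = 29. The ordered positive-integer solutions are (2, 5), (5, 2).
That gives 2 states.

degeneracy = 2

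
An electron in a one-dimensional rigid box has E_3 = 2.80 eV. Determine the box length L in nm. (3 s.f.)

From E_n = n²h²/(8m_eL²), L = n·h/√(8m_eE_n).
E_3 = 2.80 eV = 4.486×10^-19 J, so L = 3·6.626×10^-34/√(8·9.109×10^-31·4.486×10^-19) = 1.10×10^-9 m = 1.10 nm.

L = 1.10 nm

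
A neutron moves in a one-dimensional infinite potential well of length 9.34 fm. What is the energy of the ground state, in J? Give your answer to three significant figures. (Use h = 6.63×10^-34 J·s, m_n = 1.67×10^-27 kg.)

E_1 = 3.77×10^-13 J

For an infinite well E_n = n²h²/(8m_nL²), so E_1 = h²/(8m_nL²) = (6.63×10^-34)²/(8·1.67×10^-27·(9.34×10^-15 m)²) = 3.772×10^-13 J.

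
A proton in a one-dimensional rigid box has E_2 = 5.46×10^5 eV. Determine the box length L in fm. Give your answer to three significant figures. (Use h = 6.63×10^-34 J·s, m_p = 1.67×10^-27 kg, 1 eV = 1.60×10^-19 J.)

From E_n = n²h²/(8m_pL²), L = n·h/√(8m_pE_n).
E_2 = 5.46×10^5 eV = 8.736×10^-14 J, so L = 2·6.63×10^-34/√(8·1.67×10^-27·8.736×10^-14) = 3.88×10^-14 m = 38.8 fm.

L = 38.8 fm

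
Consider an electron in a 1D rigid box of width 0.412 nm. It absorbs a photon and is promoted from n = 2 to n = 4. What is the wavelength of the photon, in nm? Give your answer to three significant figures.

λ = 46.6 nm

E_1 = h²/(8m_eL²) = 3.549×10^-19 J, so ΔE = (4² − 2²)E_1 = 4.259×10^-18 J.
λ = hc/ΔE = (6.626×10^-34·2.998×10^8)/4.259×10^-18 = 4.66×10^-8 m = 46.6 nm.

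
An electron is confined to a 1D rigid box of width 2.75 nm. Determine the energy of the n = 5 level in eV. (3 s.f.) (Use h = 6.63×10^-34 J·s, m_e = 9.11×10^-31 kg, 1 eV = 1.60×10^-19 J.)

E_5 = 1.25 eV

For an infinite well E_n = n²h²/(8m_eL²), so E_1 = h²/(8m_eL²) = (6.63×10^-34)²/(8·9.11×10^-31·(2.75×10^-9 m)²) = 7.975×10^-21 J.
Then E_5 = 5²·E_1 = 25·7.975×10^-21 J = 1.994×10^-19 J.
Converting, E_5 = 1.994×10^-19 J / (1.60×10^-19 J/eV) = 1.25 eV.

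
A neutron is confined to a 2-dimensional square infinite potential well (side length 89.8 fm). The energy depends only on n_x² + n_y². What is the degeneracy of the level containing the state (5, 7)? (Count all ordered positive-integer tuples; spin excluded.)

degeneracy = 2

The level has n_x² + n_y² = 74. The ordered positive-integer solutions are (5, 7), (7, 5).
That gives 2 states.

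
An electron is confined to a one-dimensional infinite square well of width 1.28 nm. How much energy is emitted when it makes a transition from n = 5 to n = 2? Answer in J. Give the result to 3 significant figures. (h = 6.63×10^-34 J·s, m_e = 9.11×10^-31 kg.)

E_1 = h²/(8m_eL²) = 3.681×10^-20 J.
|ΔE| = |5² − 2²|·E_1 = 21·3.681×10^-20 J = 7.73×10^-19 J.

|ΔE| = 7.73×10^-19 J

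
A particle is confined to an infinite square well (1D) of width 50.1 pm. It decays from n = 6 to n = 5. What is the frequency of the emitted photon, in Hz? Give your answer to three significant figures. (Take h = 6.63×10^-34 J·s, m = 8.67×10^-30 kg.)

E_1 = h²/(8mL²) = 2.525×10^-18 J and ΔE = (6² − 5²)E_1 = 2.777×10^-17 J.
f = ΔE/h = 2.777×10^-17/6.63×10^-34 = 4.19×10^16 Hz.

f = 4.19×10^16 Hz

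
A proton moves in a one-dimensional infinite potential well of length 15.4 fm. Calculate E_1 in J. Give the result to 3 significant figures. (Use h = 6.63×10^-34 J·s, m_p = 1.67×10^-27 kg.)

E_1 = 1.39×10^-13 J

For an infinite well E_n = n²h²/(8m_pL²), so E_1 = h²/(8m_pL²) = (6.63×10^-34)²/(8·1.67×10^-27·(1.54×10^-14 m)²) = 1.387×10^-13 J.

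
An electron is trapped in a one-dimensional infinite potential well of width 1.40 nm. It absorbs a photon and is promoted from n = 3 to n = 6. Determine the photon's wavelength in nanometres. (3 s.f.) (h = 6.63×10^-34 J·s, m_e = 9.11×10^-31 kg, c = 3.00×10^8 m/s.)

λ = 239 nm

E_1 = h²/(8m_eL²) = 3.077×10^-20 J, so ΔE = (6² − 3²)E_1 = 8.308×10^-19 J.
λ = hc/ΔE = (6.63×10^-34·3.00×10^8)/8.308×10^-19 = 2.39×10^-7 m = 239 nm.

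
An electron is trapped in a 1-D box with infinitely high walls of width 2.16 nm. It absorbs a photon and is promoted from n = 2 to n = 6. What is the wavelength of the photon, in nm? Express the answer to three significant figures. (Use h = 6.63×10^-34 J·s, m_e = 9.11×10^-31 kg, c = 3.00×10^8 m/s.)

E_1 = h²/(8m_eL²) = 1.293×10^-20 J, so ΔE = (6² − 2²)E_1 = 4.138×10^-19 J.
λ = hc/ΔE = (6.63×10^-34·3.00×10^8)/4.138×10^-19 = 4.81×10^-7 m = 481 nm.

λ = 481 nm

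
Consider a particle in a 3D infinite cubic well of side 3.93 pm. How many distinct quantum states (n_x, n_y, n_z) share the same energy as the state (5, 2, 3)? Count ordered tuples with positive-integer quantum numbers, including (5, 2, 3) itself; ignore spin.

The level has n_x² + n_y² + n_z² = 38. The ordered positive-integer solutions are (1, 1, 6), (1, 6, 1), (2, 3, 5), (2, 5, 3), (3, 2, 5), (3, 5, 2), (5, 2, 3), (5, 3, 2), (6, 1, 1).
That gives 9 states.

degeneracy = 9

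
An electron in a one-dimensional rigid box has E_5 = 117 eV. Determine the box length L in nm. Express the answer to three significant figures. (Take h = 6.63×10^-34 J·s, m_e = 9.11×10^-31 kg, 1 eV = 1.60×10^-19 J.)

L = 0.284 nm

From E_n = n²h²/(8m_eL²), L = n·h/√(8m_eE_n).
E_5 = 117 eV = 1.872×10^-17 J, so L = 5·6.63×10^-34/√(8·9.11×10^-31·1.872×10^-17) = 2.84×10^-10 m = 0.284 nm.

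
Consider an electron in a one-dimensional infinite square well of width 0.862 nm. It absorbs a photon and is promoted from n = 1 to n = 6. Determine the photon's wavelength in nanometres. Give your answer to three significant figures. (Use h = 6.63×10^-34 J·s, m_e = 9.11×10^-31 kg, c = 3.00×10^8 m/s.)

λ = 70.0 nm

E_1 = h²/(8m_eL²) = 8.117×10^-20 J, so ΔE = (6² − 1²)E_1 = 2.841×10^-18 J.
λ = hc/ΔE = (6.63×10^-34·3.00×10^8)/2.841×10^-18 = 7.00×10^-8 m = 70.0 nm.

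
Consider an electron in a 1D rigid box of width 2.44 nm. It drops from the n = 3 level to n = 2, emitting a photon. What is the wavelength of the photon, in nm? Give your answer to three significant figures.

E_1 = h²/(8m_eL²) = 1.012×10^-20 J, so ΔE = (3² − 2²)E_1 = 5.060×10^-20 J.
λ = hc/ΔE = (6.626×10^-34·2.998×10^8)/5.060×10^-20 = 3.93×10^-6 m = 3.93×10^3 nm.

λ = 3.93×10^3 nm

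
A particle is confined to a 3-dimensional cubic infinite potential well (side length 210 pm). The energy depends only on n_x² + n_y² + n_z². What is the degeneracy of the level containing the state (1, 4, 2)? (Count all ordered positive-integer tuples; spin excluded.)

degeneracy = 6

The level has n_x² + n_y² + n_z² = 21. The ordered positive-integer solutions are (1, 2, 4), (1, 4, 2), (2, 1, 4), (2, 4, 1), (4, 1, 2), (4, 2, 1).
That gives 6 states.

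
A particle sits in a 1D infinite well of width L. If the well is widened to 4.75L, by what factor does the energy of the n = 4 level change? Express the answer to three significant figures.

0.0443

E_n ∝ 1/L², so the energy scales by 1/4.75² = 0.0443.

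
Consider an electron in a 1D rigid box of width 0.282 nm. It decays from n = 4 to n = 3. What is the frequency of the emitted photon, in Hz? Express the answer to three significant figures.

f = 8.00×10^15 Hz

E_1 = h²/(8m_eL²) = 7.576×10^-19 J and ΔE = (4² − 3²)E_1 = 5.303×10^-18 J.
f = ΔE/h = 5.303×10^-18/6.626×10^-34 = 8.00×10^15 Hz.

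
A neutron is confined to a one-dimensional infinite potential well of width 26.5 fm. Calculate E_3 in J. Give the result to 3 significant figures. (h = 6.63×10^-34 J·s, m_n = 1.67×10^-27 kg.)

E_3 = 4.22×10^-13 J

For an infinite well E_n = n²h²/(8m_nL²), so E_1 = h²/(8m_nL²) = (6.63×10^-34)²/(8·1.67×10^-27·(2.65×10^-14 m)²) = 4.685×10^-14 J.
Then E_3 = 3²·E_1 = 9·4.685×10^-14 J = 4.22×10^-13 J.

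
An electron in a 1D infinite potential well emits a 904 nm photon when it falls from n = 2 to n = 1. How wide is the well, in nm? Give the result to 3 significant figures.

L = 0.907 nm

The photon carries ΔE = hc/λ = 6.626×10^-34·2.998×10^8/9.04×10^-7 m = 2.197×10^-19 J.
Since ΔE = (2² − 1²)E_1, E_1 = 7.323×10^-20 J, and L = h/√(8m_eE_1) = 9.07×10^-10 m = 0.907 nm.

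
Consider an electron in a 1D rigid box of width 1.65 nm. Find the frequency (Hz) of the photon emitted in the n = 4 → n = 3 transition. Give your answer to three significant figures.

f = 2.34×10^14 Hz

E_1 = h²/(8m_eL²) = 2.213×10^-20 J and ΔE = (4² − 3²)E_1 = 1.549×10^-19 J.
f = ΔE/h = 1.549×10^-19/6.626×10^-34 = 2.34×10^14 Hz.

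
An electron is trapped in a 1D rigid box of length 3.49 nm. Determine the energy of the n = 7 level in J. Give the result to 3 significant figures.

For an infinite well E_n = n²h²/(8m_eL²), so E_1 = h²/(8m_eL²) = (6.626×10^-34)²/(8·9.109×10^-31·(3.49×10^-9 m)²) = 4.946×10^-21 J.
Then E_7 = 7²·E_1 = 49·4.946×10^-21 J = 2.42×10^-19 J.

E_7 = 2.42×10^-19 J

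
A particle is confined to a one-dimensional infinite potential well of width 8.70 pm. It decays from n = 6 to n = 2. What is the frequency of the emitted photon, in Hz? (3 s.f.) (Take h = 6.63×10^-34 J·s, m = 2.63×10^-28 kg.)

f = 1.33×10^17 Hz

E_1 = h²/(8mL²) = 2.760×10^-18 J and ΔE = (6² − 2²)E_1 = 8.832×10^-17 J.
f = ΔE/h = 8.832×10^-17/6.63×10^-34 = 1.33×10^17 Hz.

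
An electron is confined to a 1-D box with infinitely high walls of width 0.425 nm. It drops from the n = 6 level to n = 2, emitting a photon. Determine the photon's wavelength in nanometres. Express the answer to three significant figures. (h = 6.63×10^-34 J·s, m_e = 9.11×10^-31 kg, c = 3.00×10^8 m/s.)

E_1 = h²/(8m_eL²) = 3.339×10^-19 J, so ΔE = (6² − 2²)E_1 = 1.068×10^-17 J.
λ = hc/ΔE = (6.63×10^-34·3.00×10^8)/1.068×10^-17 = 1.86×10^-8 m = 18.6 nm.

λ = 18.6 nm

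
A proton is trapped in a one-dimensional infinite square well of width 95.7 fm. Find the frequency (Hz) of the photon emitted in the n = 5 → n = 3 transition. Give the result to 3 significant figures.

f = 8.65×10^19 Hz

E_1 = h²/(8m_pL²) = 3.582×10^-15 J and ΔE = (5² − 3²)E_1 = 5.731×10^-14 J.
f = ΔE/h = 5.731×10^-14/6.626×10^-34 = 8.65×10^19 Hz.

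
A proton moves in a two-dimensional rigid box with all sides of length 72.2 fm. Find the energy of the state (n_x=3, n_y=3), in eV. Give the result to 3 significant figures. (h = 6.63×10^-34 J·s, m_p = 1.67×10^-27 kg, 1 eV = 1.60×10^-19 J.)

For a 2D rectangular well E = (h²/8m_p)·Σ n_i²/L_i² = (6.63×10^-34)²/(8·1.67×10^-27) · [3²/(72.2 fm)² + 3²/(72.2 fm)²].
Evaluating gives E = 1.136×10^-13 J = 7.10×10^5 eV.

E = 7.10×10^5 eV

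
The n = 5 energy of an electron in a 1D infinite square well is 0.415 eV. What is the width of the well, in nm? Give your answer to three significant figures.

From E_n = n²h²/(8m_eL²), L = n·h/√(8m_eE_n).
E_5 = 0.415 eV = 6.648×10^-20 J, so L = 5·6.626×10^-34/√(8·9.109×10^-31·6.648×10^-20) = 4.76×10^-9 m = 4.76 nm.

L = 4.76 nm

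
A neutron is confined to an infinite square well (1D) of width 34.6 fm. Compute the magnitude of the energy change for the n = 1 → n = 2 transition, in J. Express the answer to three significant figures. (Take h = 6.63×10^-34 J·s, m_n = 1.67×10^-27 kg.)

E_1 = h²/(8m_nL²) = 2.748×10^-14 J.
|ΔE| = |1² − 2²|·E_1 = 3·2.748×10^-14 J = 8.24×10^-14 J.

|ΔE| = 8.24×10^-14 J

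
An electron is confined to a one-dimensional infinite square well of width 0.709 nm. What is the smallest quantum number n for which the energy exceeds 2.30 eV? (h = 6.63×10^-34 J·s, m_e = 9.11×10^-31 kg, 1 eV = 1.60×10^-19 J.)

n = 2

E_1 = h²/(8m_eL²) = 1.200×10^-19 J = 0.7500 eV.
Need n² > 2.30/0.7500 = 3.067, i.e. n > 1.751.
The smallest integer satisfying this is n = 2.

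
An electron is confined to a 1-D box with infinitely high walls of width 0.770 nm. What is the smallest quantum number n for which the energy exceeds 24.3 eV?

E_1 = h²/(8m_eL²) = 1.016×10^-19 J = 0.6342 eV.
Need n² > 24.3/0.6342 = 38.32, i.e. n > 6.190.
The smallest integer satisfying this is n = 7.

n = 7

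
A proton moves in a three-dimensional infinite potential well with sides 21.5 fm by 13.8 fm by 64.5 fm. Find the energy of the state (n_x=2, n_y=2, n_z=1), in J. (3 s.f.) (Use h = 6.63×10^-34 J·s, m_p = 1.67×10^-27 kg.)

E = 9.84×10^-13 J

For a 3D rectangular well E = (h²/8m_p)·Σ n_i²/L_i² = (6.63×10^-34)²/(8·1.67×10^-27) · [2²/(21.5 fm)² + 2²/(13.8 fm)² + 1²/(64.5 fm)²].
Evaluating gives E = 9.84×10^-13 J.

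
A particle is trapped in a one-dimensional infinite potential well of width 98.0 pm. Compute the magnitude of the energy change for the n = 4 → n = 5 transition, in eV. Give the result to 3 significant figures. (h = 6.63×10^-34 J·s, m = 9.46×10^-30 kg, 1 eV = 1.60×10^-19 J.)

E_1 = h²/(8mL²) = 6.048×10^-19 J.
|ΔE| = |4² − 5²|·E_1 = 9·6.048×10^-19 J = 5.443×10^-18 J = 34.0 eV.

|ΔE| = 34.0 eV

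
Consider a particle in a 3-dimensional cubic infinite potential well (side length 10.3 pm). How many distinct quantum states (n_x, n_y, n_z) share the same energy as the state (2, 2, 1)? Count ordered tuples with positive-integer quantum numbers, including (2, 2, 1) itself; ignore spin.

degeneracy = 3

The level has n_x² + n_y² + n_z² = 9. The ordered positive-integer solutions are (1, 2, 2), (2, 1, 2), (2, 2, 1).
That gives 3 states.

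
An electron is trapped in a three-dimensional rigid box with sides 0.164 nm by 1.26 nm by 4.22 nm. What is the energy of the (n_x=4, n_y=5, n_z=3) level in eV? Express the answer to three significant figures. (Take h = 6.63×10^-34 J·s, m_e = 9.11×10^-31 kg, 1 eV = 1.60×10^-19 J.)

E = 230 eV

For a 3D rectangular well E = (h²/8m_e)·Σ n_i²/L_i² = (6.63×10^-34)²/(8·9.11×10^-31) · [4²/(0.164 nm)² + 5²/(1.26 nm)² + 3²/(4.22 nm)²].
Evaluating gives E = 3.686×10^-17 J = 230 eV.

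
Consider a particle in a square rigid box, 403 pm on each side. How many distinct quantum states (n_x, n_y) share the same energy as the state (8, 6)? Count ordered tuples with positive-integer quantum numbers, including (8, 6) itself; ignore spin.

degeneracy = 2

The level has n_x² + n_y² = 100. The ordered positive-integer solutions are (6, 8), (8, 6).
That gives 2 states.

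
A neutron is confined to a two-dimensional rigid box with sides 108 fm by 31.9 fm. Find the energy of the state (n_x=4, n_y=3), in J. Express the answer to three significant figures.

For a 2D rectangular well E = (h²/8m_n)·Σ n_i²/L_i² = (6.626×10^-34)²/(8·1.675×10^-27) · [4²/(108 fm)² + 3²/(31.9 fm)²].
Evaluating gives E = 3.35×10^-13 J.

E = 3.35×10^-13 J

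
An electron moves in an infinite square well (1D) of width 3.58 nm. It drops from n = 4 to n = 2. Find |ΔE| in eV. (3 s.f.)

|ΔE| = 0.352 eV

E_1 = h²/(8m_eL²) = 4.701×10^-21 J.
|ΔE| = |4² − 2²|·E_1 = 12·4.701×10^-21 J = 5.641×10^-20 J = 0.352 eV.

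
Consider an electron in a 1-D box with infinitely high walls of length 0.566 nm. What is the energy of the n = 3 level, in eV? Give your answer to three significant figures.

E_3 = 10.6 eV

For an infinite well E_n = n²h²/(8m_eL²), so E_1 = h²/(8m_eL²) = (6.626×10^-34)²/(8·9.109×10^-31·(5.66×10^-10 m)²) = 1.881×10^-19 J.
Then E_3 = 3²·E_1 = 9·1.881×10^-19 J = 1.693×10^-18 J.
Converting, E_3 = 1.693×10^-18 J / (1.602×10^-19 J/eV) = 10.6 eV.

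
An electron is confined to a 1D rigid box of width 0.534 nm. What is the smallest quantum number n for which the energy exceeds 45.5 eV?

E_1 = h²/(8m_eL²) = 2.113×10^-19 J = 1.319 eV.
Need n² > 45.5/1.319 = 34.50, i.e. n > 5.874.
The smallest integer satisfying this is n = 6.

n = 6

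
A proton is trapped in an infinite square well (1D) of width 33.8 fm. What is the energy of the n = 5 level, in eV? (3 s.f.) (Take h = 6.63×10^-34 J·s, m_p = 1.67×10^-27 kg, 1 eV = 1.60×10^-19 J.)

For an infinite well E_n = n²h²/(8m_pL²), so E_1 = h²/(8m_pL²) = (6.63×10^-34)²/(8·1.67×10^-27·(3.38×10^-14 m)²) = 2.880×10^-14 J.
Then E_5 = 5²·E_1 = 25·2.880×10^-14 J = 7.200×10^-13 J.
Converting, E_5 = 7.200×10^-13 J / (1.60×10^-19 J/eV) = 4.50×10^6 eV.

E_5 = 4.50×10^6 eV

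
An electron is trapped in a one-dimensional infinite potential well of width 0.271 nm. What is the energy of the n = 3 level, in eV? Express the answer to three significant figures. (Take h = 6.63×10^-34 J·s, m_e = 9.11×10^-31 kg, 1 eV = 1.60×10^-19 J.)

E_3 = 46.2 eV

For an infinite well E_n = n²h²/(8m_eL²), so E_1 = h²/(8m_eL²) = (6.63×10^-34)²/(8·9.11×10^-31·(2.71×10^-10 m)²) = 8.213×10^-19 J.
Then E_3 = 3²·E_1 = 9·8.213×10^-19 J = 7.392×10^-18 J.
Converting, E_3 = 7.392×10^-18 J / (1.60×10^-19 J/eV) = 46.2 eV.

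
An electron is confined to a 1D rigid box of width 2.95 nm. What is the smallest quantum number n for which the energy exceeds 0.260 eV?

E_1 = h²/(8m_eL²) = 6.923×10^-21 J = 0.04321 eV.
Need n² > 0.260/0.04321 = 6.017, i.e. n > 2.453.
The smallest integer satisfying this is n = 3.

n = 3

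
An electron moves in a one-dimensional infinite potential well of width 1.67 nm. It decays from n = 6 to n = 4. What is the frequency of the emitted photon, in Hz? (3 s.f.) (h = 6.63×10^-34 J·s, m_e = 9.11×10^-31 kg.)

E_1 = h²/(8m_eL²) = 2.163×10^-20 J and ΔE = (6² − 4²)E_1 = 4.326×10^-19 J.
f = ΔE/h = 4.326×10^-19/6.63×10^-34 = 6.52×10^14 Hz.

f = 6.52×10^14 Hz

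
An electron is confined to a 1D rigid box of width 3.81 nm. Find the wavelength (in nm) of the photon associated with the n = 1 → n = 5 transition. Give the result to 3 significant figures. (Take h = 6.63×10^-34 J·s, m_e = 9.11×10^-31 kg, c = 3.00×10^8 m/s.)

E_1 = h²/(8m_eL²) = 4.155×10^-21 J, so ΔE = (5² − 1²)E_1 = 9.972×10^-20 J.
λ = hc/ΔE = (6.63×10^-34·3.00×10^8)/9.972×10^-20 = 1.99×10^-6 m = 1.99×10^3 nm.

λ = 1.99×10^3 nm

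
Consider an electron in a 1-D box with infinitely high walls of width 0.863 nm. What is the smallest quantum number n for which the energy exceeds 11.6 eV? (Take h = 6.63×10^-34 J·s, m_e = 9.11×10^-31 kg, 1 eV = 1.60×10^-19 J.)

E_1 = h²/(8m_eL²) = 8.098×10^-20 J = 0.5061 eV.
Need n² > 11.6/0.5061 = 22.92, i.e. n > 4.787.
The smallest integer satisfying this is n = 5.

n = 5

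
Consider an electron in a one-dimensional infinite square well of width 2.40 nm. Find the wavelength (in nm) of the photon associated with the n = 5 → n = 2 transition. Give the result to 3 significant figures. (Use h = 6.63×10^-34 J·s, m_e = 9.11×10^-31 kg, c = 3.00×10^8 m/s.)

E_1 = h²/(8m_eL²) = 1.047×10^-20 J, so ΔE = (5² − 2²)E_1 = 2.199×10^-19 J.
λ = hc/ΔE = (6.63×10^-34·3.00×10^8)/2.199×10^-19 = 9.05×10^-7 m = 905 nm.

λ = 905 nm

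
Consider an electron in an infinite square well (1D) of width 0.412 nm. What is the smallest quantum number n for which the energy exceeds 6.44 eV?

n = 2

E_1 = h²/(8m_eL²) = 3.549×10^-19 J = 2.215 eV.
Need n² > 6.44/2.215 = 2.907, i.e. n > 1.705.
The smallest integer satisfying this is n = 2.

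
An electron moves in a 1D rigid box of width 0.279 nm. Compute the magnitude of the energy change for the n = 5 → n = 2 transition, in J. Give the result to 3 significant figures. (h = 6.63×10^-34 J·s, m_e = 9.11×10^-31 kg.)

|ΔE| = 1.63×10^-17 J

E_1 = h²/(8m_eL²) = 7.748×10^-19 J.
|ΔE| = |5² − 2²|·E_1 = 21·7.748×10^-19 J = 1.63×10^-17 J.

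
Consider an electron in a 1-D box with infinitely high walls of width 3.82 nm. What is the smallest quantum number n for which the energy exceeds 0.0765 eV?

E_1 = h²/(8m_eL²) = 4.129×10^-21 J = 0.02577 eV.
Need n² > 0.0765/0.02577 = 2.969, i.e. n > 1.723.
The smallest integer satisfying this is n = 2.

n = 2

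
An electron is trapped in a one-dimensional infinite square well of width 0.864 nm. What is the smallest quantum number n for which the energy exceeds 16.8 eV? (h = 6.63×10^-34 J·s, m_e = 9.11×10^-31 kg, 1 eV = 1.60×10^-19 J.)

E_1 = h²/(8m_eL²) = 8.080×10^-20 J = 0.5050 eV.
Need n² > 16.8/0.5050 = 33.27, i.e. n > 5.768.
The smallest integer satisfying this is n = 6.

n = 6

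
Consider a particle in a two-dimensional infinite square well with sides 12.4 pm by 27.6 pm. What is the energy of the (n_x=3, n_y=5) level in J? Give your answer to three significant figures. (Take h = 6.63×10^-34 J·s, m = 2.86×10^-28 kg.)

For a 2D rectangular well E = (h²/8m)·Σ n_i²/L_i² = (6.63×10^-34)²/(8·2.86×10^-28) · [3²/(12.4 pm)² + 5²/(27.6 pm)²].
Evaluating gives E = 1.76×10^-17 J.

E = 1.76×10^-17 J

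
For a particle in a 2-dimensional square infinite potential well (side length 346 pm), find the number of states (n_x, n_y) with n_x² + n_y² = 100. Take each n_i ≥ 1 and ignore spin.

The level has n_x² + n_y² = 100. The ordered positive-integer solutions are (6, 8), (8, 6).
That gives 2 states.

degeneracy = 2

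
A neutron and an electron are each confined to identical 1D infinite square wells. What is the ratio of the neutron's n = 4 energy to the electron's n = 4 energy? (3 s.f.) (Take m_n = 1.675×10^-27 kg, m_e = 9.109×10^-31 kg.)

5.44×10^-4

E_n ∝ 1/m at fixed n and L, so the ratio is m_e/m_n = 9.109×10^-31/1.675×10^-27 = 5.44×10^-4.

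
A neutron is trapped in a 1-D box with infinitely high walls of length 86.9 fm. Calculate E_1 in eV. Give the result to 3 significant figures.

E_1 = 2.71×10^4 eV

For an infinite well E_n = n²h²/(8m_nL²), so E_1 = h²/(8m_nL²) = (6.626×10^-34)²/(8·1.675×10^-27·(8.69×10^-14 m)²) = 4.339×10^-15 J.
Converting, E_1 = 4.339×10^-15 J / (1.602×10^-19 J/eV) = 2.71×10^4 eV.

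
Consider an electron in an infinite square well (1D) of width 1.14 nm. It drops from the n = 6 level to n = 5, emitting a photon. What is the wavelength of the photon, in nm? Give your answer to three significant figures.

E_1 = h²/(8m_eL²) = 4.636×10^-20 J, so ΔE = (6² − 5²)E_1 = 5.100×10^-19 J.
λ = hc/ΔE = (6.626×10^-34·2.998×10^8)/5.100×10^-19 = 3.90×10^-7 m = 390 nm.

λ = 390 nm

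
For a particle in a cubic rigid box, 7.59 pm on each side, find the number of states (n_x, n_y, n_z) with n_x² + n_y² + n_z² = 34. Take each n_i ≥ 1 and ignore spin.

degeneracy = 3

The level has n_x² + n_y² + n_z² = 34. The ordered positive-integer solutions are (3, 3, 4), (3, 4, 3), (4, 3, 3).
That gives 3 states.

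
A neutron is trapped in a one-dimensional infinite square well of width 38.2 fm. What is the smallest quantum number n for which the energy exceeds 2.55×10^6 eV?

E_1 = h²/(8m_nL²) = 2.245×10^-14 J = 1.401×10^5 eV.
Need n² > 2.55×10^6/1.401×10^5 = 18.20, i.e. n > 4.266.
The smallest integer satisfying this is n = 5.

n = 5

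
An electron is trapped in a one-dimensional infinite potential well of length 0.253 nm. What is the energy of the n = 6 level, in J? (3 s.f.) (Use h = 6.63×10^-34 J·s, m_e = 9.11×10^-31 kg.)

E_6 = 3.39×10^-17 J

For an infinite well E_n = n²h²/(8m_eL²), so E_1 = h²/(8m_eL²) = (6.63×10^-34)²/(8·9.11×10^-31·(2.53×10^-10 m)²) = 9.423×10^-19 J.
Then E_6 = 6²·E_1 = 36·9.423×10^-19 J = 3.39×10^-17 J.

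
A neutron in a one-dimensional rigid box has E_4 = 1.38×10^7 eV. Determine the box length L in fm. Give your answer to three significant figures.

From E_n = n²h²/(8m_nL²), L = n·h/√(8m_nE_n).
E_4 = 1.38×10^7 eV = 2.211×10^-12 J, so L = 4·6.626×10^-34/√(8·1.675×10^-27·2.211×10^-12) = 1.54×10^-14 m = 15.4 fm.

L = 15.4 fm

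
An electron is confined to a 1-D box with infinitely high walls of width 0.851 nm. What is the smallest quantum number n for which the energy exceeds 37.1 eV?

E_1 = h²/(8m_eL²) = 8.319×10^-20 J = 0.5193 eV.
Need n² > 37.1/0.5193 = 71.44, i.e. n > 8.452.
The smallest integer satisfying this is n = 9.

n = 9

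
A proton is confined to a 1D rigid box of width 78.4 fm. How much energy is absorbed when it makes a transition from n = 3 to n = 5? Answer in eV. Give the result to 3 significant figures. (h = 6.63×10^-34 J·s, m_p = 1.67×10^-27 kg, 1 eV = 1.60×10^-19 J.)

|ΔE| = 5.35×10^5 eV

E_1 = h²/(8m_pL²) = 5.353×10^-15 J.
|ΔE| = |3² − 5²|·E_1 = 16·5.353×10^-15 J = 8.565×10^-14 J = 5.35×10^5 eV.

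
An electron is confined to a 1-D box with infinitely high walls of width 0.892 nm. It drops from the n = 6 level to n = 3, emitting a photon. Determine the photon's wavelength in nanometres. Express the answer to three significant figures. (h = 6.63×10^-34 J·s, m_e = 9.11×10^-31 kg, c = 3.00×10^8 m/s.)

E_1 = h²/(8m_eL²) = 7.580×10^-20 J, so ΔE = (6² − 3²)E_1 = 2.047×10^-18 J.
λ = hc/ΔE = (6.63×10^-34·3.00×10^8)/2.047×10^-18 = 9.72×10^-8 m = 97.2 nm.

λ = 97.2 nm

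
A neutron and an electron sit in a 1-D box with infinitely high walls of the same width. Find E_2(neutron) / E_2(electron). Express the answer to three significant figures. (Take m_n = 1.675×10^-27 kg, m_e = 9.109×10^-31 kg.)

E_n ∝ 1/m at fixed n and L, so the ratio is m_e/m_n = 9.109×10^-31/1.675×10^-27 = 5.44×10^-4.

5.44×10^-4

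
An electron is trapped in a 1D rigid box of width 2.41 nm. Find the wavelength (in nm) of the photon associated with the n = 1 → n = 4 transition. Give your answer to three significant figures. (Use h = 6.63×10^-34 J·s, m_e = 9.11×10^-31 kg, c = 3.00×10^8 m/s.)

E_1 = h²/(8m_eL²) = 1.038×10^-20 J, so ΔE = (4² − 1²)E_1 = 1.557×10^-19 J.
λ = hc/ΔE = (6.63×10^-34·3.00×10^8)/1.557×10^-19 = 1.28×10^-6 m = 1.28×10^3 nm.

λ = 1.28×10^3 nm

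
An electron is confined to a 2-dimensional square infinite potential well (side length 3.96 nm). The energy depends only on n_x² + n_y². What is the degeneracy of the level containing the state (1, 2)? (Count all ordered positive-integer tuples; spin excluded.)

The level has n_x² + n_y² = 5. The ordered positive-integer solutions are (1, 2), (2, 1).
That gives 2 states.

degeneracy = 2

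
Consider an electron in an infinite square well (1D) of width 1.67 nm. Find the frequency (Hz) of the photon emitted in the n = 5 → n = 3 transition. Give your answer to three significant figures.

E_1 = h²/(8m_eL²) = 2.160×10^-20 J and ΔE = (5² − 3²)E_1 = 3.456×10^-19 J.
f = ΔE/h = 3.456×10^-19/6.626×10^-34 = 5.22×10^14 Hz.

f = 5.22×10^14 Hz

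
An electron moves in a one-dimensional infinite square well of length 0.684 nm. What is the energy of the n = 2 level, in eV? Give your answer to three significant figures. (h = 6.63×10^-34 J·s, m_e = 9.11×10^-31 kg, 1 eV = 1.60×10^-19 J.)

For an infinite well E_n = n²h²/(8m_eL²), so E_1 = h²/(8m_eL²) = (6.63×10^-34)²/(8·9.11×10^-31·(6.84×10^-10 m)²) = 1.289×10^-19 J.
Then E_2 = 2²·E_1 = 4·1.289×10^-19 J = 5.156×10^-19 J.
Converting, E_2 = 5.156×10^-19 J / (1.60×10^-19 J/eV) = 3.22 eV.

E_2 = 3.22 eV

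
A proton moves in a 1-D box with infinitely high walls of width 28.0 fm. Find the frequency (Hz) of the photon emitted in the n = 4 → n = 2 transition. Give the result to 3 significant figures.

f = 7.58×10^20 Hz

E_1 = h²/(8m_pL²) = 4.184×10^-14 J and ΔE = (4² − 2²)E_1 = 5.021×10^-13 J.
f = ΔE/h = 5.021×10^-13/6.626×10^-34 = 7.58×10^20 Hz.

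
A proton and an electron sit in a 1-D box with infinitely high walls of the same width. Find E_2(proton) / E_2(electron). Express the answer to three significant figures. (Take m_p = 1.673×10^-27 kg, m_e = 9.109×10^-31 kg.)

5.44×10^-4

E_n ∝ 1/m at fixed n and L, so the ratio is m_e/m_p = 9.109×10^-31/1.673×10^-27 = 5.44×10^-4.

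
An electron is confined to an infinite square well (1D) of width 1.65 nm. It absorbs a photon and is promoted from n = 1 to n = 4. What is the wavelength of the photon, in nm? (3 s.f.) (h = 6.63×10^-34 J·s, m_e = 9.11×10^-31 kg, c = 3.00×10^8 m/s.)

E_1 = h²/(8m_eL²) = 2.215×10^-20 J, so ΔE = (4² − 1²)E_1 = 3.323×10^-19 J.
λ = hc/ΔE = (6.63×10^-34·3.00×10^8)/3.323×10^-19 = 5.99×10^-7 m = 599 nm.

λ = 599 nm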